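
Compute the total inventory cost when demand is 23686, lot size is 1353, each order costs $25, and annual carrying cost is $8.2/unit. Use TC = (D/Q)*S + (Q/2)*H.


TC = 23686/1353 * 25 + 1353/2 * 8.2

$5984.96


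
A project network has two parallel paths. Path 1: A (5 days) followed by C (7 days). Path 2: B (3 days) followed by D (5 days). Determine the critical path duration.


Path 1 = 5 + 7 = 12 days
Path 2 = 3 + 5 = 8 days
Duration = max(12, 8) = 12 days

12 days


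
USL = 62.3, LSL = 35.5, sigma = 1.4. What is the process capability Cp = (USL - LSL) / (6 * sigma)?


Cp = (62.3 - 35.5) / (6 * 1.4)

3.19


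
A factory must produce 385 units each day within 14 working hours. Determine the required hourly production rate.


Formula: Production Rate = Daily Demand / Available Hours
Rate = 385 units/day / 14 hours/day
Rate = 27.5 units/hour

27.5 units/hour


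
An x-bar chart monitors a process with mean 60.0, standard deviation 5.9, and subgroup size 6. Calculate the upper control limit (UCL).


UCL = 60.0 + 3 * 5.9 / sqrt(6)

67.23


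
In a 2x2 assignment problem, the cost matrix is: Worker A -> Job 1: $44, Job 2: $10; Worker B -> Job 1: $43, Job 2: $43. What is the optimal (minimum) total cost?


Option 1: A->1 + B->2 = $44 + $43 = $87
Option 2: A->2 + B->1 = $10 + $43 = $53
Min cost = min($87, $53) = $53

$53


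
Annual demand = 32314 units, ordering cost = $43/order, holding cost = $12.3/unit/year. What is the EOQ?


Formula: EOQ = sqrt(2 * D * S / H)
Numerator: 2 * 32314 * 43 = 2779004
2DS/H = 2779004 / 12.3 = 225935.3
EOQ = sqrt(225935.3) = 475.3 units

475.3 units


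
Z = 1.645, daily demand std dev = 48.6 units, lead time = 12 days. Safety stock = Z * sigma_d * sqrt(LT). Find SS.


Formula: SS = z * sigma_d * sqrt(LT)
sqrt(LT) = sqrt(12) = 3.4641
SS = 1.645 * 48.6 * 3.4641
SS = 276.9 units

276.9 units


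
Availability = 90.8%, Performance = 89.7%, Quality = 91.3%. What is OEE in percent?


Formula: OEE = Availability * Performance * Quality / 10000
A * P = 90.8% * 89.7% / 100 = 81.45%
OEE = 81.45% * 91.3% / 100 = 74.4%

74.4%


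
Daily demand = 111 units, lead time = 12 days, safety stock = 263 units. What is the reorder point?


Formula: ROP = (Daily Demand * Lead Time) + Safety Stock
Demand during lead time = 111 * 12 = 1332 units
ROP = 1332 + 263 = 1595 units

1595 units


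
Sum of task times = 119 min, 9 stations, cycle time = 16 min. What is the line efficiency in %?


Formula: Efficiency = Sum of Task Times / (N_stations * CT) * 100
Total station capacity = 9 stations * 16 min = 144 min
Efficiency = 119 / 144 * 100 = 82.6%

82.6%


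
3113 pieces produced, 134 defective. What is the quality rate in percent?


Formula: Quality Rate = Good Pieces / Total Pieces * 100
Good pieces = 3113 - 134 = 2979
QR = 2979 / 3113 * 100 = 95.7%

95.7%


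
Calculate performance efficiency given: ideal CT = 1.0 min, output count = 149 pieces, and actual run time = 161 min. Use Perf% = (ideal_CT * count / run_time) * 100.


Formula: Performance = (Ideal CT * Total Count) / Run Time * 100
Ideal output time = 1.0 * 149 = 149.0 min
Performance = 149.0 / 161 * 100 = 92.5%

92.5%


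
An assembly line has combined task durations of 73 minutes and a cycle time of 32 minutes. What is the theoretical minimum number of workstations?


Formula: N_min = ceil(Sum of Task Times / Cycle Time)
N_min = ceil(73 min / 32 min) = ceil(2.2812)
N_min = 3 stations

3


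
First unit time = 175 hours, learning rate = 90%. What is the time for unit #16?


Formula: T_n = T_1 * (learning_rate)^(log2(n)) where learning_rate = rate/100
Doublings = log2(16) = 4
T_n = 175 * 0.9^4
T_n = 175 * 0.6561 = 114.8 hours

114.8 hours


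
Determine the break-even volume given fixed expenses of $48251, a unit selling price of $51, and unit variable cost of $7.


Formula: BEQ = Fixed Costs / (Price - Variable Cost)
Contribution margin = $51 - $7 = $44/unit
BEQ = ceil($48251 / $44/unit) = ceil(1096.61) = 1097 units

1097 units


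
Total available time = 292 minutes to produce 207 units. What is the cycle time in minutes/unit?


Formula: CT = Available Time / Number of Units
CT = 292 min / 207 units
CT = 1.41 min/unit

1.41 min/unit


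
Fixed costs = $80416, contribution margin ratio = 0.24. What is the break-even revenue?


Formula: BER = Fixed Costs / Contribution Margin Ratio
BER = $80416 / 0.24
BER = $335066.67 (to the nearest cent)

$335066.67


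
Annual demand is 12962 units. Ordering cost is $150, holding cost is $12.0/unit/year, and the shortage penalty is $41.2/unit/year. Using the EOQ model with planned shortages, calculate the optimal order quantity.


Formula: EOQ* = sqrt(2DS/H) * sqrt((H+P)/P)
Base EOQ = sqrt(2*12962*150/12.0) = 569.25 units
Correction = sqrt((12.0+41.2)/41.2) = 1.13634
EOQ* = 569.25 * 1.13634 = 646.9 units

646.9 units


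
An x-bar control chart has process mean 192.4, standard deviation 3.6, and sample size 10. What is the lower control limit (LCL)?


LCL = 192.4 - 3 * 3.6 / sqrt(10)

188.98


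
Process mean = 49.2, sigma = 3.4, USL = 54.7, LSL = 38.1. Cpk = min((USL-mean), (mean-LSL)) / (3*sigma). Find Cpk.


Cpu = (54.7 - 49.2) / (3 * 3.4) = 0.54
Cpl = (49.2 - 38.1) / (3 * 3.4) = 1.09
Cpk = min(0.54, 1.09) = 0.54

0.54


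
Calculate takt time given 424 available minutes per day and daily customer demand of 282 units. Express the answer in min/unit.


Formula: Takt Time = Available Production Time / Customer Demand
Takt = 424 min/day / 282 units/day
Takt = 1.5 min/unit

1.5 min/unit


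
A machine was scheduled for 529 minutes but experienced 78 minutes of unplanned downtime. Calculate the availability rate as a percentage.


Formula: Availability = (Planned Time - Downtime) / Planned Time * 100
Uptime = 529 - 78 = 451 min
Availability = 451 / 529 * 100 = 85.3%

85.3%


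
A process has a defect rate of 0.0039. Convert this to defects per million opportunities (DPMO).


DPMO = defect_rate * 1000000 = 0.0039 * 1000000

3900


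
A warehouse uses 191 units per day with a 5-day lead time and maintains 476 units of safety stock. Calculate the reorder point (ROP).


Formula: ROP = (Daily Demand * Lead Time) + Safety Stock
Demand during lead time = 191 * 5 = 955 units
ROP = 955 + 476 = 1431 units

1431 units


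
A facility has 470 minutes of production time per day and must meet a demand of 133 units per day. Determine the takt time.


Formula: Takt Time = Available Production Time / Customer Demand
Takt = 470 min/day / 133 units/day
Takt = 3.53 min/unit

3.53 min/unit


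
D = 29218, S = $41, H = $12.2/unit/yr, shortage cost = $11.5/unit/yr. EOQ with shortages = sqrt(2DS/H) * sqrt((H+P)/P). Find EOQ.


Formula: EOQ* = sqrt(2DS/H) * sqrt((H+P)/P)
Base EOQ = sqrt(2*29218*41/12.2) = 443.15 units
Correction = sqrt((12.2+11.5)/11.5) = 1.43557
EOQ* = 443.15 * 1.43557 = 636.2 units

636.2 units


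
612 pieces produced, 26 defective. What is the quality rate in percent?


Formula: Quality Rate = Good Pieces / Total Pieces * 100
Good pieces = 612 - 26 = 586
QR = 586 / 612 * 100 = 95.8%

95.8%


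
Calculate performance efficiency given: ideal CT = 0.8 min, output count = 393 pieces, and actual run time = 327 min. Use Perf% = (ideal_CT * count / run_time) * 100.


Formula: Performance = (Ideal CT * Total Count) / Run Time * 100
Ideal output time = 0.8 * 393 = 314.4 min
Performance = 314.4 / 327 * 100 = 96.1%

96.1%


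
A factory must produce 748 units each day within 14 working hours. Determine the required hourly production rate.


Formula: Production Rate = Daily Demand / Available Hours
Rate = 748 units/day / 14 hours/day
Rate = 53.4 units/hour

53.4 units/hour


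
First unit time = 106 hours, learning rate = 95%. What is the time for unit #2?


Formula: T_n = T_1 * (learning_rate)^(log2(n)) where learning_rate = rate/100
Doublings = log2(2) = 1
T_n = 106 * 0.95^1
T_n = 106 * 0.95 = 100.7 hours

100.7 hours


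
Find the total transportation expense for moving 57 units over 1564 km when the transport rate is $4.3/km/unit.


TC = dist * cost * units = 1564 * 4.3 * 57 = $383336.40

$383336.40


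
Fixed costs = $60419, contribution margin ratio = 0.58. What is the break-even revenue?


Formula: BER = Fixed Costs / Contribution Margin Ratio
BER = $60419 / 0.58
BER = $104170.69 (to the nearest cent)

$104170.69


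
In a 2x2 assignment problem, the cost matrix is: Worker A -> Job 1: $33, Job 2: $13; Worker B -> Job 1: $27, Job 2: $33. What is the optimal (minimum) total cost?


Option 1: A->1 + B->2 = $33 + $33 = $66
Option 2: A->2 + B->1 = $13 + $27 = $40
Min cost = min($66, $40) = $40

$40


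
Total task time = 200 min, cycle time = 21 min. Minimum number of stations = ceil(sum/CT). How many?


Formula: N_min = ceil(Sum of Task Times / Cycle Time)
N_min = ceil(200 min / 21 min) = ceil(9.5238)
N_min = 10 stations

10


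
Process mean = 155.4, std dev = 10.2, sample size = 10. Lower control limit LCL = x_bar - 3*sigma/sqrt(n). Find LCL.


LCL = 155.4 - 3 * 10.2 / sqrt(10)

145.72


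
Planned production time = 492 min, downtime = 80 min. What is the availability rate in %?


Formula: Availability = (Planned Time - Downtime) / Planned Time * 100
Uptime = 492 - 80 = 412 min
Availability = 412 / 492 * 100 = 83.7%

83.7%


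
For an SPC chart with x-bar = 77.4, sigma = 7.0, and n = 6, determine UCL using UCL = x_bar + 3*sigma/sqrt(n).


UCL = 77.4 + 3 * 7.0 / sqrt(6)

85.97


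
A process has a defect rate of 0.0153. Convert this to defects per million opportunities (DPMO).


DPMO = defect_rate * 1000000 = 0.0153 * 1000000

15300


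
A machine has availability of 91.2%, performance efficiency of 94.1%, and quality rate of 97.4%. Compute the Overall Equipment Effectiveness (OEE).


Formula: OEE = Availability * Performance * Quality / 10000
A * P = 91.2% * 94.1% / 100 = 85.82%
OEE = 85.82% * 97.4% / 100 = 83.6%

83.6%


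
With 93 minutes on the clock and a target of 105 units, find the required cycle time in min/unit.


Formula: CT = Available Time / Number of Units
CT = 93 min / 105 units
CT = 0.89 min/unit

0.89 min/unit


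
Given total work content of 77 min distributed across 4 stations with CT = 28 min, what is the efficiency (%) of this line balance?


Formula: Efficiency = Sum of Task Times / (N_stations * CT) * 100
Total station capacity = 4 stations * 28 min = 112 min
Efficiency = 77 / 112 * 100 = 68.8%

68.8%


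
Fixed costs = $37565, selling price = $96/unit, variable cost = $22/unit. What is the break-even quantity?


Formula: BEQ = Fixed Costs / (Price - Variable Cost)
Contribution margin = $96 - $22 = $74/unit
BEQ = ceil($37565 / $74/unit) = ceil(507.64) = 508 units

508 units


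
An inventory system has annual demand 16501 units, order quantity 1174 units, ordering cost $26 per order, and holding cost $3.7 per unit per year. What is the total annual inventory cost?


TC = 16501/1174 * 26 + 1174/2 * 3.7

$2537.34


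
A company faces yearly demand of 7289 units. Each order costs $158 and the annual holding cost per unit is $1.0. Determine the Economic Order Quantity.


Formula: EOQ = sqrt(2 * D * S / H)
Numerator: 2 * 7289 * 158 = 2303324
2DS/H = 2303324 / 1.0 = 2303324.0
EOQ = sqrt(2303324.0) = 1517.7 units

1517.7 units


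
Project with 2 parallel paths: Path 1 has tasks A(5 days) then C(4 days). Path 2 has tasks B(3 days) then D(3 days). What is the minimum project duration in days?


Path 1 = 5 + 4 = 9 days
Path 2 = 3 + 3 = 6 days
Duration = max(9, 6) = 9 days

9 days


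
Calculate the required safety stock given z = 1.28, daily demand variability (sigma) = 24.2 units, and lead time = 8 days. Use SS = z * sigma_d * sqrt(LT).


Formula: SS = z * sigma_d * sqrt(LT)
sqrt(LT) = sqrt(8) = 2.8284
SS = 1.28 * 24.2 * 2.8284
SS = 87.6 units

87.6 units


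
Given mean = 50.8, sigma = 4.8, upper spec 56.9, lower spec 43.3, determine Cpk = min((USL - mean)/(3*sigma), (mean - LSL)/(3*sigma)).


Cpu = (56.9 - 50.8) / (3 * 4.8) = 0.42
Cpl = (50.8 - 43.3) / (3 * 4.8) = 0.52
Cpk = min(0.42, 0.52) = 0.42

0.42


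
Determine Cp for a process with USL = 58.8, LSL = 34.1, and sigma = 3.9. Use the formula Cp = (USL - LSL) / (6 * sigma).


Cp = (58.8 - 34.1) / (6 * 3.9)

1.06


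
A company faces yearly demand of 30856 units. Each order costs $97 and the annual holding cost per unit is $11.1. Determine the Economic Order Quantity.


Formula: EOQ = sqrt(2 * D * S / H)
Numerator: 2 * 30856 * 97 = 5986064
2DS/H = 5986064 / 11.1 = 539285.0
EOQ = sqrt(539285.0) = 734.4 units

734.4 units


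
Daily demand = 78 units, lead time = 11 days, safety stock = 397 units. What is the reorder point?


Formula: ROP = (Daily Demand * Lead Time) + Safety Stock
Demand during lead time = 78 * 11 = 858 units
ROP = 858 + 397 = 1255 units

1255 units


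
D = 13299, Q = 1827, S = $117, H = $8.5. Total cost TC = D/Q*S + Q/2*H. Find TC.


TC = 13299/1827 * 117 + 1827/2 * 8.5

$8616.41


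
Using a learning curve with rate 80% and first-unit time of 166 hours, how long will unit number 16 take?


Formula: T_n = T_1 * (learning_rate)^(log2(n)) where learning_rate = rate/100
Doublings = log2(16) = 4
T_n = 166 * 0.8^4
T_n = 166 * 0.4096 = 68.0 hours

68.0 hours


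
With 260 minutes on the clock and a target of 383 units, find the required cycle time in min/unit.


Formula: CT = Available Time / Number of Units
CT = 260 min / 383 units
CT = 0.68 min/unit

0.68 min/unit


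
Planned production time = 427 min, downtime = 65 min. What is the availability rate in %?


Formula: Availability = (Planned Time - Downtime) / Planned Time * 100
Uptime = 427 - 65 = 362 min
Availability = 362 / 427 * 100 = 84.8%

84.8%


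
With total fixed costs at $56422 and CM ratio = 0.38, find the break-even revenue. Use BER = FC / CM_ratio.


Formula: BER = Fixed Costs / Contribution Margin Ratio
BER = $56422 / 0.38
BER = $148478.95 (to the nearest cent)

$148478.95


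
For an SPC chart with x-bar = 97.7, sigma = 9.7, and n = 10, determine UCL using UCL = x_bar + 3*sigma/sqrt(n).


UCL = 97.7 + 3 * 9.7 / sqrt(10)

106.9


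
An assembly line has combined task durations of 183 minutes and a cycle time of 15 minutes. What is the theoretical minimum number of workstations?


Formula: N_min = ceil(Sum of Task Times / Cycle Time)
N_min = ceil(183 min / 15 min) = ceil(12.2)
N_min = 13 stations

13


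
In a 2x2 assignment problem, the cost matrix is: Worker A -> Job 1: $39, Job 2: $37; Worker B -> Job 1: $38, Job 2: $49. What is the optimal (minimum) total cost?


Option 1: A->1 + B->2 = $39 + $49 = $88
Option 2: A->2 + B->1 = $37 + $38 = $75
Min cost = min($88, $75) = $75

$75


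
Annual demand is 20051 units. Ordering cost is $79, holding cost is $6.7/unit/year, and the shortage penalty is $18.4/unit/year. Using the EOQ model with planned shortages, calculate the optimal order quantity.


Formula: EOQ* = sqrt(2DS/H) * sqrt((H+P)/P)
Base EOQ = sqrt(2*20051*79/6.7) = 687.64 units
Correction = sqrt((6.7+18.4)/18.4) = 1.16796
EOQ* = 687.64 * 1.16796 = 803.1 units

803.1 units


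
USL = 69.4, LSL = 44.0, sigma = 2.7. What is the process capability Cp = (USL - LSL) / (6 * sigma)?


Cp = (69.4 - 44.0) / (6 * 2.7)

1.57


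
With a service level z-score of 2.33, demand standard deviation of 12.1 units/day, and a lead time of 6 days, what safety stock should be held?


Formula: SS = z * sigma_d * sqrt(LT)
sqrt(LT) = sqrt(6) = 2.4495
SS = 2.33 * 12.1 * 2.4495
SS = 69.1 units

69.1 units


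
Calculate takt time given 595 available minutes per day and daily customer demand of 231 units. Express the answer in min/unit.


Formula: Takt Time = Available Production Time / Customer Demand
Takt = 595 min/day / 231 units/day
Takt = 2.58 min/unit

2.58 min/unit


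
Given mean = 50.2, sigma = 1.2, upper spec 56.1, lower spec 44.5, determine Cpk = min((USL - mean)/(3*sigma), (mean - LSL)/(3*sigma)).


Cpu = (56.1 - 50.2) / (3 * 1.2) = 1.64
Cpl = (50.2 - 44.5) / (3 * 1.2) = 1.58
Cpk = min(1.64, 1.58) = 1.58

1.58


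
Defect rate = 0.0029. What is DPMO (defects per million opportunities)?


DPMO = defect_rate * 1000000 = 0.0029 * 1000000

2900


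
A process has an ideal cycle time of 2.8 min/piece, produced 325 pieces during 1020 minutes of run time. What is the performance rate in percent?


Formula: Performance = (Ideal CT * Total Count) / Run Time * 100
Ideal output time = 2.8 * 325 = 910.0 min
Performance = 910.0 / 1020 * 100 = 89.2%

89.2%


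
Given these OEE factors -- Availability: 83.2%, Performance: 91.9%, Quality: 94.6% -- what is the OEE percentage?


Formula: OEE = Availability * Performance * Quality / 10000
A * P = 83.2% * 91.9% / 100 = 76.46%
OEE = 76.46% * 94.6% / 100 = 72.3%

72.3%


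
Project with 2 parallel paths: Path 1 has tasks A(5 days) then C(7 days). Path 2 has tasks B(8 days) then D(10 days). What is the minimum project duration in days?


Path 1 = 5 + 7 = 12 days
Path 2 = 8 + 10 = 18 days
Duration = max(12, 18) = 18 days

18 days


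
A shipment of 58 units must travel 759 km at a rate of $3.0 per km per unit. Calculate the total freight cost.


TC = dist * cost * units = 759 * 3.0 * 58 = $132066.00

$132066.00


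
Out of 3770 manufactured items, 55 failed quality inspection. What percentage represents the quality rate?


Formula: Quality Rate = Good Pieces / Total Pieces * 100
Good pieces = 3770 - 55 = 3715
QR = 3715 / 3770 * 100 = 98.5%

98.5%


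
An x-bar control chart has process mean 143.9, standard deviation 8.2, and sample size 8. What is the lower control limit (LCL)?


LCL = 143.9 - 3 * 8.2 / sqrt(8)

135.2


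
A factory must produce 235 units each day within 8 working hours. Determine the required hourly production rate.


Formula: Production Rate = Daily Demand / Available Hours
Rate = 235 units/day / 8 hours/day
Rate = 29.4 units/hour

29.4 units/hour


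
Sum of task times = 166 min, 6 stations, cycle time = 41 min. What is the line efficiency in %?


Formula: Efficiency = Sum of Task Times / (N_stations * CT) * 100
Total station capacity = 6 stations * 41 min = 246 min
Efficiency = 166 / 246 * 100 = 67.5%

67.5%


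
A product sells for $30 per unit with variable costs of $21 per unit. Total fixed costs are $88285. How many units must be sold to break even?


Formula: BEQ = Fixed Costs / (Price - Variable Cost)
Contribution margin = $30 - $21 = $9/unit
BEQ = ceil($88285 / $9/unit) = ceil(9809.44) = 9810 units

9810 units


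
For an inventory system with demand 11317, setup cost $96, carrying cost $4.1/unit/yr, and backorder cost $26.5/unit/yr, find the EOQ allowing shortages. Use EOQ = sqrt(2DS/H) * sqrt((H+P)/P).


Formula: EOQ* = sqrt(2DS/H) * sqrt((H+P)/P)
Base EOQ = sqrt(2*11317*96/4.1) = 727.99 units
Correction = sqrt((4.1+26.5)/26.5) = 1.07458
EOQ* = 727.99 * 1.07458 = 782.3 units

782.3 units


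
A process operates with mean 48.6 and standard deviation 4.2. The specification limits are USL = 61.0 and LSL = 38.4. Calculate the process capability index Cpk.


Cpu = (61.0 - 48.6) / (3 * 4.2) = 0.98
Cpl = (48.6 - 38.4) / (3 * 4.2) = 0.81
Cpk = min(0.98, 0.81) = 0.81

0.81


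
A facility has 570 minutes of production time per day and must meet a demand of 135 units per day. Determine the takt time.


Formula: Takt Time = Available Production Time / Customer Demand
Takt = 570 min/day / 135 units/day
Takt = 4.22 min/unit

4.22 min/unit


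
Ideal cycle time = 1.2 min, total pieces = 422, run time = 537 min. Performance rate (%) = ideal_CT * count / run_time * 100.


Formula: Performance = (Ideal CT * Total Count) / Run Time * 100
Ideal output time = 1.2 * 422 = 506.4 min
Performance = 506.4 / 537 * 100 = 94.3%

94.3%


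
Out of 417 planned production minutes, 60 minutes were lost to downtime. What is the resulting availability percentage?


Formula: Availability = (Planned Time - Downtime) / Planned Time * 100
Uptime = 417 - 60 = 357 min
Availability = 357 / 417 * 100 = 85.6%

85.6%


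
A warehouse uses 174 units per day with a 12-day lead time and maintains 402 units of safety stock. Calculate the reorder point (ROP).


Formula: ROP = (Daily Demand * Lead Time) + Safety Stock
Demand during lead time = 174 * 12 = 2088 units
ROP = 2088 + 402 = 2490 units

2490 units


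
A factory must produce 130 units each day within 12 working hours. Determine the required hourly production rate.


Formula: Production Rate = Daily Demand / Available Hours
Rate = 130 units/day / 12 hours/day
Rate = 10.8 units/hour

10.8 units/hour


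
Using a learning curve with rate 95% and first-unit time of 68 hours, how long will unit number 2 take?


Formula: T_n = T_1 * (learning_rate)^(log2(n)) where learning_rate = rate/100
Doublings = log2(2) = 1
T_n = 68 * 0.95^1
T_n = 68 * 0.95 = 64.6 hours

64.6 hours


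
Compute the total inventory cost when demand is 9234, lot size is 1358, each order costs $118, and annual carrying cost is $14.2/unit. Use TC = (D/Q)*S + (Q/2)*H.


TC = 9234/1358 * 118 + 1358/2 * 14.2

$10444.17


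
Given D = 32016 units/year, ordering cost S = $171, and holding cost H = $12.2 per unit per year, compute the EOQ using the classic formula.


Formula: EOQ = sqrt(2 * D * S / H)
Numerator: 2 * 32016 * 171 = 10949472
2DS/H = 10949472 / 12.2 = 897497.7
EOQ = sqrt(897497.7) = 947.4 units

947.4 units


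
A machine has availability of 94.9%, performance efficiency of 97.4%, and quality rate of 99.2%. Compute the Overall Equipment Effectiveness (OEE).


Formula: OEE = Availability * Performance * Quality / 10000
A * P = 94.9% * 97.4% / 100 = 92.43%
OEE = 92.43% * 99.2% / 100 = 91.7%

91.7%


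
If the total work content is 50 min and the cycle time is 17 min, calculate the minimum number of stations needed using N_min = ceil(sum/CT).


Formula: N_min = ceil(Sum of Task Times / Cycle Time)
N_min = ceil(50 min / 17 min) = ceil(2.9412)
N_min = 3 stations

3


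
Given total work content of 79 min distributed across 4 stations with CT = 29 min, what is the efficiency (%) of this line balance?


Formula: Efficiency = Sum of Task Times / (N_stations * CT) * 100
Total station capacity = 4 stations * 29 min = 116 min
Efficiency = 79 / 116 * 100 = 68.1%

68.1%


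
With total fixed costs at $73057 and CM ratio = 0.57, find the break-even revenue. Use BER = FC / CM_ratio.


Formula: BER = Fixed Costs / Contribution Margin Ratio
BER = $73057 / 0.57
BER = $128170.18 (to the nearest cent)

$128170.18


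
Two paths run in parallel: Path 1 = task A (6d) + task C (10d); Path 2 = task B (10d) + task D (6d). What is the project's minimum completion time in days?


Path 1 = 6 + 10 = 16 days
Path 2 = 10 + 6 = 16 days
Duration = max(16, 16) = 16 days

16 days


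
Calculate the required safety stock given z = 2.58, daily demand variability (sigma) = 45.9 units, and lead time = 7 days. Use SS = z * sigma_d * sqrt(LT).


Formula: SS = z * sigma_d * sqrt(LT)
sqrt(LT) = sqrt(7) = 2.6458
SS = 2.58 * 45.9 * 2.6458
SS = 313.3 units

313.3 units


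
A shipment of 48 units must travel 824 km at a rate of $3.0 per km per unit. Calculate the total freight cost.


TC = dist * cost * units = 824 * 3.0 * 48 = $118656.00

$118656.00


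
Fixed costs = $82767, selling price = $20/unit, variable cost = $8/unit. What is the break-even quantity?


Formula: BEQ = Fixed Costs / (Price - Variable Cost)
Contribution margin = $20 - $8 = $12/unit
BEQ = ceil($82767 / $12/unit) = ceil(6897.25) = 6898 units

6898 units


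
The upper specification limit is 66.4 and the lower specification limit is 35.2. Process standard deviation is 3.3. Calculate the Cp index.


Cp = (66.4 - 35.2) / (6 * 3.3)

1.58


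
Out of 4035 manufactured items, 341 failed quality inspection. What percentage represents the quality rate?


Formula: Quality Rate = Good Pieces / Total Pieces * 100
Good pieces = 4035 - 341 = 3694
QR = 3694 / 4035 * 100 = 91.5%

91.5%


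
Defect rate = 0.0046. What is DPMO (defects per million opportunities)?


DPMO = defect_rate * 1000000 = 0.0046 * 1000000

4600


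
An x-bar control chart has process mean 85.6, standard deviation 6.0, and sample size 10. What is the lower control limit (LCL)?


LCL = 85.6 - 3 * 6.0 / sqrt(10)

79.91


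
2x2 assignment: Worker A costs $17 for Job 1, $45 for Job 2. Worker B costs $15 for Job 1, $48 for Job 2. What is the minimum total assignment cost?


Option 1: A->1 + B->2 = $17 + $48 = $65
Option 2: A->2 + B->1 = $45 + $15 = $60
Min cost = min($65, $60) = $60

$60


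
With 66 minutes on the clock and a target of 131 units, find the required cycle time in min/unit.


Formula: CT = Available Time / Number of Units
CT = 66 min / 131 units
CT = 0.5 min/unit

0.5 min/unit


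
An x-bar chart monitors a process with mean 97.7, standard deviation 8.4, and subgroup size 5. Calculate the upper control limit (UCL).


UCL = 97.7 + 3 * 8.4 / sqrt(5)

108.97


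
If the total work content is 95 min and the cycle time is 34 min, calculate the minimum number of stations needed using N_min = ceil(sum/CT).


Formula: N_min = ceil(Sum of Task Times / Cycle Time)
N_min = ceil(95 min / 34 min) = ceil(2.7941)
N_min = 3 stations

3


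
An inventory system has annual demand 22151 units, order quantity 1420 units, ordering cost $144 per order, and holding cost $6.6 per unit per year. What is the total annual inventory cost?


TC = 22151/1420 * 144 + 1420/2 * 6.6

$6932.30


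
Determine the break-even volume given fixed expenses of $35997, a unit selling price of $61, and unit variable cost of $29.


Formula: BEQ = Fixed Costs / (Price - Variable Cost)
Contribution margin = $61 - $29 = $32/unit
BEQ = ceil($35997 / $32/unit) = ceil(1124.91) = 1125 units

1125 units


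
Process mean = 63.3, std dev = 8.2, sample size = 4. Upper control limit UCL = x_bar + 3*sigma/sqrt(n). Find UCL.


UCL = 63.3 + 3 * 8.2 / sqrt(4)

75.6


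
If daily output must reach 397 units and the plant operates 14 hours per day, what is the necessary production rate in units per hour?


Formula: Production Rate = Daily Demand / Available Hours
Rate = 397 units/day / 14 hours/day
Rate = 28.4 units/hour

28.4 units/hour


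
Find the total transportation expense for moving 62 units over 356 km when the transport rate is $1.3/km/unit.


TC = dist * cost * units = 356 * 1.3 * 62 = $28693.60

$28693.60


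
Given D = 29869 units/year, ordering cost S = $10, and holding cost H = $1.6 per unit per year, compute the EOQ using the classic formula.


Formula: EOQ = sqrt(2 * D * S / H)
Numerator: 2 * 29869 * 10 = 597380
2DS/H = 597380 / 1.6 = 373362.5
EOQ = sqrt(373362.5) = 611.0 units

611.0 units


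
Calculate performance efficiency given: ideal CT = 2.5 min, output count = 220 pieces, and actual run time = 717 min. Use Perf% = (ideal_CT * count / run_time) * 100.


Formula: Performance = (Ideal CT * Total Count) / Run Time * 100
Ideal output time = 2.5 * 220 = 550.0 min
Performance = 550.0 / 717 * 100 = 76.7%

76.7%


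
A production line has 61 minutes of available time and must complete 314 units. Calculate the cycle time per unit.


Formula: CT = Available Time / Number of Units
CT = 61 min / 314 units
CT = 0.19 min/unit

0.19 min/unit


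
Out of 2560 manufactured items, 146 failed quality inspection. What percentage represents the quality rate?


Formula: Quality Rate = Good Pieces / Total Pieces * 100
Good pieces = 2560 - 146 = 2414
QR = 2414 / 2560 * 100 = 94.3%

94.3%


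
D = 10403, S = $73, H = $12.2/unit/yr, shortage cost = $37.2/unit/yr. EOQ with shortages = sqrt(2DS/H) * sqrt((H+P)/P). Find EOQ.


Formula: EOQ* = sqrt(2DS/H) * sqrt((H+P)/P)
Base EOQ = sqrt(2*10403*73/12.2) = 352.84 units
Correction = sqrt((12.2+37.2)/37.2) = 1.15237
EOQ* = 352.84 * 1.15237 = 406.6 units

406.6 units


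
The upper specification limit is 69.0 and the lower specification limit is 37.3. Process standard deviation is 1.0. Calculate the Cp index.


Cp = (69.0 - 37.3) / (6 * 1.0)

5.28


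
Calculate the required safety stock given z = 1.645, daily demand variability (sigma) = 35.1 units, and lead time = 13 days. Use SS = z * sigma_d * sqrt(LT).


Formula: SS = z * sigma_d * sqrt(LT)
sqrt(LT) = sqrt(13) = 3.6056
SS = 1.645 * 35.1 * 3.6056
SS = 208.2 units

208.2 units


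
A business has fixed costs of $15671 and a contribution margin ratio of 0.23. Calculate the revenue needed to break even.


Formula: BER = Fixed Costs / Contribution Margin Ratio
BER = $15671 / 0.23
BER = $68134.78 (to the nearest cent)

$68134.78


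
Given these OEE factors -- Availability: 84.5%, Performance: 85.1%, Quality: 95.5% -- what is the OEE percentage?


Formula: OEE = Availability * Performance * Quality / 10000
A * P = 84.5% * 85.1% / 100 = 71.91%
OEE = 71.91% * 95.5% / 100 = 68.7%

68.7%


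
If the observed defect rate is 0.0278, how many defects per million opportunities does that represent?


DPMO = defect_rate * 1000000 = 0.0278 * 1000000

27800


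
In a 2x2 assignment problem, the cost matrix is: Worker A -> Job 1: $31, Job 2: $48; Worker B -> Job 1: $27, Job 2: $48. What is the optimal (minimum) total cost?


Option 1: A->1 + B->2 = $31 + $48 = $79
Option 2: A->2 + B->1 = $48 + $27 = $75
Min cost = min($79, $75) = $75

$75


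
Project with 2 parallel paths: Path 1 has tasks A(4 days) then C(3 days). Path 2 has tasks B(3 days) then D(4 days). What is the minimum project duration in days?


Path 1 = 4 + 3 = 7 days
Path 2 = 3 + 4 = 7 days
Duration = max(7, 7) = 7 days

7 days


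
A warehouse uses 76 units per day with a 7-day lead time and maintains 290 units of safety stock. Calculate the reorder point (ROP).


Formula: ROP = (Daily Demand * Lead Time) + Safety Stock
Demand during lead time = 76 * 7 = 532 units
ROP = 532 + 290 = 822 units

822 units


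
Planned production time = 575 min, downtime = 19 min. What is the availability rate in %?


Formula: Availability = (Planned Time - Downtime) / Planned Time * 100
Uptime = 575 - 19 = 556 min
Availability = 556 / 575 * 100 = 96.7%

96.7%


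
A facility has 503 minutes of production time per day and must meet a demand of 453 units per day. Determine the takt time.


Formula: Takt Time = Available Production Time / Customer Demand
Takt = 503 min/day / 453 units/day
Takt = 1.11 min/unit

1.11 min/unit


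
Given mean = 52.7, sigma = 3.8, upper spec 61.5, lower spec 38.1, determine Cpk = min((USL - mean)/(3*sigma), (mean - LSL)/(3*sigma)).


Cpu = (61.5 - 52.7) / (3 * 3.8) = 0.77
Cpl = (52.7 - 38.1) / (3 * 3.8) = 1.28
Cpk = min(0.77, 1.28) = 0.77

0.77


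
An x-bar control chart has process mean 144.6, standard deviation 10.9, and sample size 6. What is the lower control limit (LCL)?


LCL = 144.6 - 3 * 10.9 / sqrt(6)

131.25


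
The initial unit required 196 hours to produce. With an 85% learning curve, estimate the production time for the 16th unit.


Formula: T_n = T_1 * (learning_rate)^(log2(n)) where learning_rate = rate/100
Doublings = log2(16) = 4
T_n = 196 * 0.85^4
T_n = 196 * 0.522 = 102.3 hours

102.3 hours


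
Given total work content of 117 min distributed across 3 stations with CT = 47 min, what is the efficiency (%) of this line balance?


Formula: Efficiency = Sum of Task Times / (N_stations * CT) * 100
Total station capacity = 3 stations * 47 min = 141 min
Efficiency = 117 / 141 * 100 = 83.0%

83.0%


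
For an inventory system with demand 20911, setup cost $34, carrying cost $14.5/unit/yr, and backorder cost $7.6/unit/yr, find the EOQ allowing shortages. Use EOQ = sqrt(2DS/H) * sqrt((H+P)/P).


Formula: EOQ* = sqrt(2DS/H) * sqrt((H+P)/P)
Base EOQ = sqrt(2*20911*34/14.5) = 313.15 units
Correction = sqrt((14.5+7.6)/7.6) = 1.70526
EOQ* = 313.15 * 1.70526 = 534.0 units

534.0 units


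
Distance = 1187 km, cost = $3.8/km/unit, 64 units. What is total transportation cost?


TC = dist * cost * units = 1187 * 3.8 * 64 = $288678.40

$288678.40


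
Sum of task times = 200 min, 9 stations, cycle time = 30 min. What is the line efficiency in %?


Formula: Efficiency = Sum of Task Times / (N_stations * CT) * 100
Total station capacity = 9 stations * 30 min = 270 min
Efficiency = 200 / 270 * 100 = 74.1%

74.1%


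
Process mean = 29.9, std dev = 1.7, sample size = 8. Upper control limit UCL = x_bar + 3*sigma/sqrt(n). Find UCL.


UCL = 29.9 + 3 * 1.7 / sqrt(8)

31.7


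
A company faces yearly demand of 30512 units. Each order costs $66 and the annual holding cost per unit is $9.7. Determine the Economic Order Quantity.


Formula: EOQ = sqrt(2 * D * S / H)
Numerator: 2 * 30512 * 66 = 4027584
2DS/H = 4027584 / 9.7 = 415214.8
EOQ = sqrt(415214.8) = 644.4 units

644.4 units


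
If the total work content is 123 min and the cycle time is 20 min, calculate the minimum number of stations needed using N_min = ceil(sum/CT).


Formula: N_min = ceil(Sum of Task Times / Cycle Time)
N_min = ceil(123 min / 20 min) = ceil(6.15)
N_min = 7 stations

7


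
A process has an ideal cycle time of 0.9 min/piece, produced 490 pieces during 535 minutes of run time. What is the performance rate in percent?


Formula: Performance = (Ideal CT * Total Count) / Run Time * 100
Ideal output time = 0.9 * 490 = 441.0 min
Performance = 441.0 / 535 * 100 = 82.4%

82.4%


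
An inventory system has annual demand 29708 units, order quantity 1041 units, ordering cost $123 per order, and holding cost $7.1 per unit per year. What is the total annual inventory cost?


TC = 29708/1041 * 123 + 1041/2 * 7.1

$7205.72


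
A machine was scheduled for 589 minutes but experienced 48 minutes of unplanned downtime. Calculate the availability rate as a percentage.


Formula: Availability = (Planned Time - Downtime) / Planned Time * 100
Uptime = 589 - 48 = 541 min
Availability = 541 / 589 * 100 = 91.9%

91.9%


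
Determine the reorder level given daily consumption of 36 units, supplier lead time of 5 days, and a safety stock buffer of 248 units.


Formula: ROP = (Daily Demand * Lead Time) + Safety Stock
Demand during lead time = 36 * 5 = 180 units
ROP = 180 + 248 = 428 units

428 units


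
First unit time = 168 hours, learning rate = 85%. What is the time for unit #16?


Formula: T_n = T_1 * (learning_rate)^(log2(n)) where learning_rate = rate/100
Doublings = log2(16) = 4
T_n = 168 * 0.85^4
T_n = 168 * 0.522 = 87.7 hours

87.7 hours


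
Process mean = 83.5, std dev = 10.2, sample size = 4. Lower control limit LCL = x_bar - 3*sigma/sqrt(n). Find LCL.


LCL = 83.5 - 3 * 10.2 / sqrt(4)

68.2


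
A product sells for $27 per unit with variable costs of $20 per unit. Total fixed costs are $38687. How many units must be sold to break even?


Formula: BEQ = Fixed Costs / (Price - Variable Cost)
Contribution margin = $27 - $20 = $7/unit
BEQ = ceil($38687 / $7/unit) = ceil(5526.71) = 5527 units

5527 units


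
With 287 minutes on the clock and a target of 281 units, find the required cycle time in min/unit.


Formula: CT = Available Time / Number of Units
CT = 287 min / 281 units
CT = 1.02 min/unit

1.02 min/unit


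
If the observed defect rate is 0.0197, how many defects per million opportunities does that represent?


DPMO = defect_rate * 1000000 = 0.0197 * 1000000

19700


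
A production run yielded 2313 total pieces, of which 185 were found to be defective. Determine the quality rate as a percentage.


Formula: Quality Rate = Good Pieces / Total Pieces * 100
Good pieces = 2313 - 185 = 2128
QR = 2128 / 2313 * 100 = 92.0%

92.0%


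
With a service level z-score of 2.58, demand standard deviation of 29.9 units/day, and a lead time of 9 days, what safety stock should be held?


Formula: SS = z * sigma_d * sqrt(LT)
sqrt(LT) = sqrt(9) = 3.0
SS = 2.58 * 29.9 * 3.0
SS = 231.4 units

231.4 units


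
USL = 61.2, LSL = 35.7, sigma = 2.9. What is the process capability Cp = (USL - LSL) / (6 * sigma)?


Cp = (61.2 - 35.7) / (6 * 2.9)

1.47


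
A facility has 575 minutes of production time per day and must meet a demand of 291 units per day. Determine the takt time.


Formula: Takt Time = Available Production Time / Customer Demand
Takt = 575 min/day / 291 units/day
Takt = 1.98 min/unit

1.98 min/unit


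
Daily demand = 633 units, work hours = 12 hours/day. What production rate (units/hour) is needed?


Formula: Production Rate = Daily Demand / Available Hours
Rate = 633 units/day / 12 hours/day
Rate = 52.8 units/hour

52.8 units/hour


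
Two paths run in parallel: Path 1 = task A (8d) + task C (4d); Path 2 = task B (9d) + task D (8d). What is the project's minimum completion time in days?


Path 1 = 8 + 4 = 12 days
Path 2 = 9 + 8 = 17 days
Duration = max(12, 17) = 17 days

17 days


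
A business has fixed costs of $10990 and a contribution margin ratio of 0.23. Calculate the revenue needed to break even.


Formula: BER = Fixed Costs / Contribution Margin Ratio
BER = $10990 / 0.23
BER = $47782.61 (to the nearest cent)

$47782.61


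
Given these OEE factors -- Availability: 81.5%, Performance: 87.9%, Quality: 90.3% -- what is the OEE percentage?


Formula: OEE = Availability * Performance * Quality / 10000
A * P = 81.5% * 87.9% / 100 = 71.64%
OEE = 71.64% * 90.3% / 100 = 64.7%

64.7%


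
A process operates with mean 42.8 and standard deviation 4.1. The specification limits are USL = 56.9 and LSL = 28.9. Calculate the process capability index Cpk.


Cpu = (56.9 - 42.8) / (3 * 4.1) = 1.15
Cpl = (42.8 - 28.9) / (3 * 4.1) = 1.13
Cpk = min(1.15, 1.13) = 1.13

1.13


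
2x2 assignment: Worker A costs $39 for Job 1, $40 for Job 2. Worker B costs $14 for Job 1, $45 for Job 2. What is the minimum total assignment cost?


Option 1: A->1 + B->2 = $39 + $45 = $84
Option 2: A->2 + B->1 = $40 + $14 = $54
Min cost = min($84, $54) = $54

$54


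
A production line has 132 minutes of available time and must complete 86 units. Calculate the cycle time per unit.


Formula: CT = Available Time / Number of Units
CT = 132 min / 86 units
CT = 1.53 min/unit

1.53 min/unit


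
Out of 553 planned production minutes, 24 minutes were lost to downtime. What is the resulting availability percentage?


Formula: Availability = (Planned Time - Downtime) / Planned Time * 100
Uptime = 553 - 24 = 529 min
Availability = 529 / 553 * 100 = 95.7%

95.7%


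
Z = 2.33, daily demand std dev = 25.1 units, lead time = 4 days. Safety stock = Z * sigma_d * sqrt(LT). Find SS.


Formula: SS = z * sigma_d * sqrt(LT)
sqrt(LT) = sqrt(4) = 2.0
SS = 2.33 * 25.1 * 2.0
SS = 117.0 units

117.0 units


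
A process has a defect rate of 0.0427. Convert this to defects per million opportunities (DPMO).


DPMO = defect_rate * 1000000 = 0.0427 * 1000000

42700


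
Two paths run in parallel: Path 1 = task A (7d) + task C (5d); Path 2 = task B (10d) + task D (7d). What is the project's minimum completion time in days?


Path 1 = 7 + 5 = 12 days
Path 2 = 10 + 7 = 17 days
Duration = max(12, 17) = 17 days

17 days


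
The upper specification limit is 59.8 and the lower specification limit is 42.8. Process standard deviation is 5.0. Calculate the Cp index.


Cp = (59.8 - 42.8) / (6 * 5.0)

0.57


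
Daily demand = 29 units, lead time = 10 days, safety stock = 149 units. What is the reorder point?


Formula: ROP = (Daily Demand * Lead Time) + Safety Stock
Demand during lead time = 29 * 10 = 290 units
ROP = 290 + 149 = 439 units

439 units


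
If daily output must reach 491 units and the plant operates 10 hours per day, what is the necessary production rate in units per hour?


Formula: Production Rate = Daily Demand / Available Hours
Rate = 491 units/day / 10 hours/day
Rate = 49.1 units/hour

49.1 units/hour
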